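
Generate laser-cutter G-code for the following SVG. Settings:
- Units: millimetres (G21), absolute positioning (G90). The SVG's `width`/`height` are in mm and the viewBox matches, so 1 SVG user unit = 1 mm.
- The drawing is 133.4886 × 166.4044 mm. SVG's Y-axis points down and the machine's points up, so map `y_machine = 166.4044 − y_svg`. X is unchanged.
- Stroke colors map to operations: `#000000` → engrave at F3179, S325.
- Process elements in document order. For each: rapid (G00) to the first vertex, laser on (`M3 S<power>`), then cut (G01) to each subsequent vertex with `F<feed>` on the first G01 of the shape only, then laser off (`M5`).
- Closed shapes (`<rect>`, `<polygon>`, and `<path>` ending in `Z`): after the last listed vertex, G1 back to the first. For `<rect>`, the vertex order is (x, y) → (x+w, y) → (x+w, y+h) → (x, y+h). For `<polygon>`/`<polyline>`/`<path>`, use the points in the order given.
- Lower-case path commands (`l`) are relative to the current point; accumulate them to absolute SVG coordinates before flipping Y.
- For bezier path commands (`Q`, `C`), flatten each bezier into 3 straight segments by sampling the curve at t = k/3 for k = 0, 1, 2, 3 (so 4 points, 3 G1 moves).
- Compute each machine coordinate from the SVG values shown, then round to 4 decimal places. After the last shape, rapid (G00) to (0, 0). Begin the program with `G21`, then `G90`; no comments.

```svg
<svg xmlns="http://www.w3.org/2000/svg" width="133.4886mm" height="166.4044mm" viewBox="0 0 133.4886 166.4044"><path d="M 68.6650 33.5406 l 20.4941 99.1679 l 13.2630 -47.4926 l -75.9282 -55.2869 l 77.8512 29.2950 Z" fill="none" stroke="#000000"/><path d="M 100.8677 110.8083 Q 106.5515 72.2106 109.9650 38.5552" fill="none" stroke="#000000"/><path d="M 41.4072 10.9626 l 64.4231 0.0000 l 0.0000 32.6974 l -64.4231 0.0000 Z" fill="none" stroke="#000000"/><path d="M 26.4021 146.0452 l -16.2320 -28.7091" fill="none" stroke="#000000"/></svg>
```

viewBox `0 0 133.4886 166.4044` with mm width/height → 1 unit = 1 mm. Flip: y_m = 166.4044 − y_svg.

**Shape 1** — `<path>` closed polygon, stroke `#000000` → engrave (S325, F3179). Machine vertices: (68.6650,132.8638) → (89.1591,33.6959) → (102.4221,81.1885) → (26.4939,136.4754) → (104.3451,107.1804) → (68.6650,132.8638). Closed: final G1 returns to the first vertex.

**Shape 2** — `<path>` quadratic bezier, stroke `#000000` → engrave (S325, F3179). Control points (SVG): P0=(100.8677,110.8083), P1=(106.5515,72.2106), P2=(109.9650,38.5552); sampled at t=k/3. Machine vertices: (100.8677,55.5961) → (104.4046,80.7788) → (107.4371,104.8631) → (109.9650,127.8492). Open path.

**Shape 3** — `<path>` rectangle, stroke `#000000` → engrave (S325, F3179). Machine vertices: (41.4072,155.4418) → (105.8303,155.4418) → (105.8303,122.7444) → (41.4072,122.7444) → (41.4072,155.4418). Closed: final G1 returns to the first vertex.

**Shape 4** — `<path>` line segment, stroke `#000000` → engrave (S325, F3179). Machine vertices: (26.4021,20.3592) → (10.1701,49.0683). Open path.

G21
G90
G00 X68.6650 Y132.8638
M3 S325
G01 X89.1591 Y33.6959 F3179
G01 X102.4221 Y81.1885
G01 X26.4939 Y136.4754
G01 X104.3451 Y107.1804
G01 X68.6650 Y132.8638
M5
G00 X100.8677 Y55.5961
M3 S325
G01 X104.4046 Y80.7788 F3179
G01 X107.4371 Y104.8631
G01 X109.9650 Y127.8492
M5
G00 X41.4072 Y155.4418
M3 S325
G01 X105.8303 Y155.4418 F3179
G01 X105.8303 Y122.7444
G01 X41.4072 Y122.7444
G01 X41.4072 Y155.4418
M5
G00 X26.4021 Y20.3592
M3 S325
G01 X10.1701 Y49.0683 F3179
M5
G00 X0.0000 Y0.0000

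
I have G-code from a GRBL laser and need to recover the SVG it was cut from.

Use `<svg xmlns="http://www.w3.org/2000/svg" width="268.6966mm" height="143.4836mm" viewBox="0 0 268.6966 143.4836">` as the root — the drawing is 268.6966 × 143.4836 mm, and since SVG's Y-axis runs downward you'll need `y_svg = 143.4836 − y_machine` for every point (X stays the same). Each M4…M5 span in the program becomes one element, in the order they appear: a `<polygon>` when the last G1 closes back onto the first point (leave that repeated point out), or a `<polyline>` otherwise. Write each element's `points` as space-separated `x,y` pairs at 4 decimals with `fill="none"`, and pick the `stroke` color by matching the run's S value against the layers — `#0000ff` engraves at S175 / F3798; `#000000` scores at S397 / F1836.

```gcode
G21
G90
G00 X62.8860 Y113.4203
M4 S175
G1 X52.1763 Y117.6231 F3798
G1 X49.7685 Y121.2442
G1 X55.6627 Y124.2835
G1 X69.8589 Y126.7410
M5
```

y_svg = 143.4836 − y_m. Every run uses S175, so all elements get stroke `#0000ff` (engrave).

[1] open run; points: 62.8860,30.0633 52.1763,25.8605 49.7685,22.2394 55.6627,19.2001 69.8589,16.7426

<svg xmlns="http://www.w3.org/2000/svg" width="268.6966mm" height="143.4836mm" viewBox="0 0 268.6966 143.4836">
  <polyline points="62.8860,30.0633 52.1763,25.8605 49.7685,22.2394 55.6627,19.2001 69.8589,16.7426" fill="none" stroke="#0000ff"/>
</svg>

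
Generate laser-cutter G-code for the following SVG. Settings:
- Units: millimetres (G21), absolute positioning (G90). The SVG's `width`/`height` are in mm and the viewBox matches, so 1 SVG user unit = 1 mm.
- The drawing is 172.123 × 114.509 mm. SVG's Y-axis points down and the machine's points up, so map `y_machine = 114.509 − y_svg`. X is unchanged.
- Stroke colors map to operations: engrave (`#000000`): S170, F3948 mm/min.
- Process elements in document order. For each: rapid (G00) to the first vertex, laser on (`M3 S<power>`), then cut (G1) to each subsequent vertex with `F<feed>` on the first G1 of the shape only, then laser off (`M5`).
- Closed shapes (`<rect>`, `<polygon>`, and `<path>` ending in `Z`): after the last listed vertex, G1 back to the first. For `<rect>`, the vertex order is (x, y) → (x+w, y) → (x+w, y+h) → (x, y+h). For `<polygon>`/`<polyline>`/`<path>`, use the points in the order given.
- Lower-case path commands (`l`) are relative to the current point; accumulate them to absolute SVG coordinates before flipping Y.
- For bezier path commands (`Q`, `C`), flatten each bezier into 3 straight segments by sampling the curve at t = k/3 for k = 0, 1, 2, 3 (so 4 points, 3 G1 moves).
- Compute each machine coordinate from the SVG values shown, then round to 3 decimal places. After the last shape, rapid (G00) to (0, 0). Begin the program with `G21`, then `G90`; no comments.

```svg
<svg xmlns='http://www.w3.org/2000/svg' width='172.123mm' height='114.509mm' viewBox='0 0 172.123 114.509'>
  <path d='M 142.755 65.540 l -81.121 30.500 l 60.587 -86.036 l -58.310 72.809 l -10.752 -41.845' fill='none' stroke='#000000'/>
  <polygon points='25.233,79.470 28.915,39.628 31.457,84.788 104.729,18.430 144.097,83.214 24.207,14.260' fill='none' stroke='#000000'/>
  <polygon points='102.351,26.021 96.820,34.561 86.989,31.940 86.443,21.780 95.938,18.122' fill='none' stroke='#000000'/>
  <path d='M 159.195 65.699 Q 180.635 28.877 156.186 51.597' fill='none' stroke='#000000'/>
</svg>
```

G21
G90
G00 X142.755 Y48.969
M3 S170
G1 X61.634 Y18.469 F3948
G1 X122.221 Y104.505
G1 X63.911 Y31.696
G1 X53.159 Y73.541
M5
G00 X25.233 Y35.039
M3 S170
G1 X28.915 Y74.881 F3948
G1 X31.457 Y29.721
G1 X104.729 Y96.079
G1 X144.097 Y31.295
G1 X24.207 Y100.249
G1 X25.233 Y35.039
M5
G00 X102.351 Y88.488
M3 S170
G1 X96.820 Y79.948 F3948
G1 X86.989 Y82.569
G1 X86.443 Y92.729
G1 X95.938 Y96.387
G1 X102.351 Y88.488
M5
G00 X159.195 Y48.810
M3 S170
G1 X168.390 Y66.742 F3948
G1 X167.387 Y71.443
G1 X156.186 Y62.912
M5
G00 X0.000 Y0.000

Since the viewBox matches the mm dimensions, user units are millimetres directly. The only transform is the Y-flip y_m = 114.509 − y_svg.

Shape 1 is a open polyline drawn with `<path>`. Its stroke #000000 means engrave at S170, F3948. After flipping Y the toolpath is (142.755,48.969) → (61.634,18.469) → (122.221,104.505) → (63.911,31.696) → (53.159,73.541).

Shape 2 is a closed polygon drawn with `<polygon>`. Its stroke #000000 means engrave at S170, F3948. After flipping Y the toolpath is (25.233,35.039) → (28.915,74.881) → (31.457,29.721) → (104.729,96.079) → (144.097,31.295) → (24.207,100.249) → (25.233,35.039), returning to the start.

Shape 3 is a regular polygon drawn with `<polygon>`. Its stroke #000000 means engrave at S170, F3948. After flipping Y the toolpath is (102.351,88.488) → (96.820,79.948) → (86.989,82.569) → (86.443,92.729) → (95.938,96.387) → (102.351,88.488), returning to the start.

Shape 4 is a quadratic bezier drawn with `<path>`. Its stroke #000000 means engrave at S170, F3948. After flipping Y the toolpath is (159.195,48.810) → (168.390,66.742) → (167.387,71.443) → (156.186,62.912).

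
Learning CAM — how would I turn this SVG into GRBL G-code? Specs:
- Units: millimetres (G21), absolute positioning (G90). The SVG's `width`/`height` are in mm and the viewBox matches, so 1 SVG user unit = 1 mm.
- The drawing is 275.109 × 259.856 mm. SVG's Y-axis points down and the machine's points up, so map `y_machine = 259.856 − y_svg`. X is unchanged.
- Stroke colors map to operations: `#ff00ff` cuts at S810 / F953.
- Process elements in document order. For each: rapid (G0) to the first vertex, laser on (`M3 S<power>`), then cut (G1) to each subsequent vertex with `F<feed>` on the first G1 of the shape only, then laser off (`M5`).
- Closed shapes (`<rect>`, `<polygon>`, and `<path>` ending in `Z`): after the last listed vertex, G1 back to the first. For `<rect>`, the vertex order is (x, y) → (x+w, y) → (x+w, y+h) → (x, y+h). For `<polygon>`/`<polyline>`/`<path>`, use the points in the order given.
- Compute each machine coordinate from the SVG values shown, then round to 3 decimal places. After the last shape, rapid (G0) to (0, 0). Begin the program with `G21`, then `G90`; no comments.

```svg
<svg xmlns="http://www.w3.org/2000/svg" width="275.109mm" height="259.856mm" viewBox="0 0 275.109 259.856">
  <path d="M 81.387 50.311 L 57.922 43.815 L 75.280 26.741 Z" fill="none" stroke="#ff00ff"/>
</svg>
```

Since the viewBox matches the mm dimensions, user units are millimetres directly. The only transform is the Y-flip y_m = 259.856 − y_svg.

Shape 1 is a regular polygon drawn with `<path>`. Its stroke #ff00ff means cut at S810, F953. After flipping Y the toolpath is (81.387,209.545) → (57.922,216.041) → (75.280,233.115) → (81.387,209.545), returning to the start.

G21
G90
G0 X81.387 Y209.545
M3 S810
G1 X57.922 Y216.041 F953
G1 X75.280 Y233.115
G1 X81.387 Y209.545
M5
G0 X0.000 Y0.000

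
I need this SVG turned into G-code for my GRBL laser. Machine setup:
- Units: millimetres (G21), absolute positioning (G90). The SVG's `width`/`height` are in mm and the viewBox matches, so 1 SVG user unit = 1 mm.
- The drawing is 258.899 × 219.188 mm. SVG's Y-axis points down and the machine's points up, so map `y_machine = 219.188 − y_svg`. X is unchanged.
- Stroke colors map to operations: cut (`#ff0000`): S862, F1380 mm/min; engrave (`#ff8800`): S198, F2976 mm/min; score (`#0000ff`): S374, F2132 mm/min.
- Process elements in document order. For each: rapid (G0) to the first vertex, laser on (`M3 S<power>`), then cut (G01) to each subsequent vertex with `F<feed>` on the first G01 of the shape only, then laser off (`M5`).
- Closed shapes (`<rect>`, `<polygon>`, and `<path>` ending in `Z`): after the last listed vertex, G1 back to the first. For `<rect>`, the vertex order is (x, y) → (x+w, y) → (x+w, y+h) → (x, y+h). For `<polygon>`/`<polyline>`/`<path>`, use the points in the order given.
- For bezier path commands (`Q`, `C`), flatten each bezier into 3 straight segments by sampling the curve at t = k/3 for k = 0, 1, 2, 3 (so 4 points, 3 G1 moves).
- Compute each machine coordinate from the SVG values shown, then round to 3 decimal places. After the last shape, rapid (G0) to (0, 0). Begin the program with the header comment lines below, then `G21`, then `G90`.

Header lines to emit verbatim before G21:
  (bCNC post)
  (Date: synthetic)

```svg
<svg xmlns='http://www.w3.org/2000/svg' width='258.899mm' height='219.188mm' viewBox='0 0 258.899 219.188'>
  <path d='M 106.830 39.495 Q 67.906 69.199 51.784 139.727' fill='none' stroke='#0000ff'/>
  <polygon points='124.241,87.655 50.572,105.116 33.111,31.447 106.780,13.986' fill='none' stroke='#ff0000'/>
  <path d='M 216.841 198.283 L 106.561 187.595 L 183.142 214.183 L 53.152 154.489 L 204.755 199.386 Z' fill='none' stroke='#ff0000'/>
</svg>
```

Since the viewBox matches the mm dimensions, user units are millimetres directly. The only transform is the Y-flip y_m = 219.188 − y_svg.

Shape 1 is a quadratic bezier drawn with `<path>`. Its stroke #0000ff means score at S374, F2132. After flipping Y the toolpath is (106.830,179.693) → (83.414,155.354) → (65.066,121.944) → (51.784,79.461).

Shape 2 is a regular polygon drawn with `<polygon>`. Its stroke #ff0000 means cut at S862, F1380. After flipping Y the toolpath is (124.241,131.533) → (50.572,114.072) → (33.111,187.741) → (106.780,205.202) → (124.241,131.533), returning to the start.

Shape 3 is a closed polygon drawn with `<path>`. Its stroke #ff0000 means cut at S862, F1380. After flipping Y the toolpath is (216.841,20.905) → (106.561,31.593) → (183.142,5.005) → (53.152,64.699) → (204.755,19.802) → (216.841,20.905), returning to the start.

(bCNC post)
(Date: synthetic)
G21
G90
G0 X106.830 Y179.693
M3 S374
G01 X83.414 Y155.354 F2132
G01 X65.066 Y121.944
G01 X51.784 Y79.461
M5
G0 X124.241 Y131.533
M3 S862
G01 X50.572 Y114.072 F1380
G01 X33.111 Y187.741
G01 X106.780 Y205.202
G01 X124.241 Y131.533
M5
G0 X216.841 Y20.905
M3 S862
G01 X106.561 Y31.593 F1380
G01 X183.142 Y5.005
G01 X53.152 Y64.699
G01 X204.755 Y19.802
G01 X216.841 Y20.905
M5
G0 X0.000 Y0.000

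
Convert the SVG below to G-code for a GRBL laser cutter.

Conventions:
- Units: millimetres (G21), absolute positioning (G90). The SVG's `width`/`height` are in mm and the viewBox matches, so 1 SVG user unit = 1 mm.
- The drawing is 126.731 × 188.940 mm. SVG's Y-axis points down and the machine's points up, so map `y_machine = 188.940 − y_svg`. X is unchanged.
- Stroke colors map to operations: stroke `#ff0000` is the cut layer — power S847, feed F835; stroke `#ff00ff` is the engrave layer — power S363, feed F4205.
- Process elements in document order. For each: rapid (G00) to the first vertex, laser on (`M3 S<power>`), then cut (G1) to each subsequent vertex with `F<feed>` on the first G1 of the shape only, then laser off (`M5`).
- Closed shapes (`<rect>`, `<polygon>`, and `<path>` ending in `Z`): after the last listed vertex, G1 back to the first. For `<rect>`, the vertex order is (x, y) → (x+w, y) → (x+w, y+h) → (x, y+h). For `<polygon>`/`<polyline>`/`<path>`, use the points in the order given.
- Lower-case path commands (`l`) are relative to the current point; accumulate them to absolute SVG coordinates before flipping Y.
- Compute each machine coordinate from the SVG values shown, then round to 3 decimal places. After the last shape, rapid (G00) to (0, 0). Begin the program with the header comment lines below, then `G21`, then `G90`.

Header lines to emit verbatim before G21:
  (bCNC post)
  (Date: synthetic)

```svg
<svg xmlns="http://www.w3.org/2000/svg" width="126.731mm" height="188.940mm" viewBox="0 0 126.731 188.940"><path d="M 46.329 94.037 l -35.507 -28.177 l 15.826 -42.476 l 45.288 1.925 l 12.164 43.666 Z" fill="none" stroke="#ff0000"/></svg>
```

Since the viewBox matches the mm dimensions, user units are millimetres directly. The only transform is the Y-flip y_m = 188.940 − y_svg.

Shape 1 is a regular polygon drawn with `<path>`. Its stroke #ff0000 means cut at S847, F835. After flipping Y the toolpath is (46.329,94.903) → (10.822,123.080) → (26.648,165.556) → (71.936,163.631) → (84.100,119.965) → (46.329,94.903), returning to the start.

(bCNC post)
(Date: synthetic)
G21
G90
G00 X46.329 Y94.903
M3 S847
G1 X10.822 Y123.080 F835
G1 X26.648 Y165.556
G1 X71.936 Y163.631
G1 X84.100 Y119.965
G1 X46.329 Y94.903
M5
G00 X0.000 Y0.000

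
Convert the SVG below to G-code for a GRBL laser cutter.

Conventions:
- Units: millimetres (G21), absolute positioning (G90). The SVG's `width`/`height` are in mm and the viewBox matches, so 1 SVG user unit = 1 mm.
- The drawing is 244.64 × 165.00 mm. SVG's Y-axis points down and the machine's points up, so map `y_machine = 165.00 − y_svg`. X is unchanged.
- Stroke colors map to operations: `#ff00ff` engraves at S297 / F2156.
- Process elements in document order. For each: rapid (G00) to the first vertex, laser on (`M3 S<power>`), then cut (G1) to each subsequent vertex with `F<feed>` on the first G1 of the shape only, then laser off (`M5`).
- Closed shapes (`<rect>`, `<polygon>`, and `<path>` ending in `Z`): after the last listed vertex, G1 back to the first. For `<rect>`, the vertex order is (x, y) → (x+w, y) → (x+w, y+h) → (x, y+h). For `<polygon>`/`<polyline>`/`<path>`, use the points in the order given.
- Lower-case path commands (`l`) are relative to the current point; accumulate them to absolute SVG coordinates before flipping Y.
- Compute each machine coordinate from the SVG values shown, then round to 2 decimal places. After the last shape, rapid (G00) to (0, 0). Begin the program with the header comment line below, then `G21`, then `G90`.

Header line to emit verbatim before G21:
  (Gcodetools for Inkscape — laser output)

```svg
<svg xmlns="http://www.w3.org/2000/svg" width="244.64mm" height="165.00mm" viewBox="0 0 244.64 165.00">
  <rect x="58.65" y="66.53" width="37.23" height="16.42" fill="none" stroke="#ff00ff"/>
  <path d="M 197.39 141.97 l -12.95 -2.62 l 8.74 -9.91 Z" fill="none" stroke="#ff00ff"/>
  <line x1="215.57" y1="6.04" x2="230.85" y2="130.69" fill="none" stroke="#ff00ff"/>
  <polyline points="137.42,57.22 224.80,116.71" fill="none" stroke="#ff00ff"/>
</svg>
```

viewBox `0 0 244.64 165.00` with mm width/height → 1 unit = 1 mm. Flip: y_m = 165.00 − y_svg.

**Shape 1** — `<rect>` rectangle, stroke `#ff00ff` → engrave (S297, F2156). Machine vertices: (58.65,98.47) → (95.88,98.47) → (95.88,82.05) → (58.65,82.05) → (58.65,98.47). Closed: final G1 returns to the first vertex.

**Shape 2** — `<path>` regular polygon, stroke `#ff00ff` → engrave (S297, F2156). Machine vertices: (197.39,23.03) → (184.44,25.65) → (193.18,35.56) → (197.39,23.03). Closed: final G1 returns to the first vertex.

**Shape 3** — `<line>` line segment, stroke `#ff00ff` → engrave (S297, F2156). Machine vertices: (215.57,158.96) → (230.85,34.31). Open path.

**Shape 4** — `<polyline>` line segment, stroke `#ff00ff` → engrave (S297, F2156). Machine vertices: (137.42,107.78) → (224.80,48.29). Open path.

(Gcodetools for Inkscape — laser output)
G21
G90
G00 X58.65 Y98.47
M3 S297
G1 X95.88 Y98.47 F2156
G1 X95.88 Y82.05
G1 X58.65 Y82.05
G1 X58.65 Y98.47
M5
G00 X197.39 Y23.03
M3 S297
G1 X184.44 Y25.65 F2156
G1 X193.18 Y35.56
G1 X197.39 Y23.03
M5
G00 X215.57 Y158.96
M3 S297
G1 X230.85 Y34.31 F2156
M5
G00 X137.42 Y107.78
M3 S297
G1 X224.80 Y48.29 F2156
M5
G00 X0.00 Y0.00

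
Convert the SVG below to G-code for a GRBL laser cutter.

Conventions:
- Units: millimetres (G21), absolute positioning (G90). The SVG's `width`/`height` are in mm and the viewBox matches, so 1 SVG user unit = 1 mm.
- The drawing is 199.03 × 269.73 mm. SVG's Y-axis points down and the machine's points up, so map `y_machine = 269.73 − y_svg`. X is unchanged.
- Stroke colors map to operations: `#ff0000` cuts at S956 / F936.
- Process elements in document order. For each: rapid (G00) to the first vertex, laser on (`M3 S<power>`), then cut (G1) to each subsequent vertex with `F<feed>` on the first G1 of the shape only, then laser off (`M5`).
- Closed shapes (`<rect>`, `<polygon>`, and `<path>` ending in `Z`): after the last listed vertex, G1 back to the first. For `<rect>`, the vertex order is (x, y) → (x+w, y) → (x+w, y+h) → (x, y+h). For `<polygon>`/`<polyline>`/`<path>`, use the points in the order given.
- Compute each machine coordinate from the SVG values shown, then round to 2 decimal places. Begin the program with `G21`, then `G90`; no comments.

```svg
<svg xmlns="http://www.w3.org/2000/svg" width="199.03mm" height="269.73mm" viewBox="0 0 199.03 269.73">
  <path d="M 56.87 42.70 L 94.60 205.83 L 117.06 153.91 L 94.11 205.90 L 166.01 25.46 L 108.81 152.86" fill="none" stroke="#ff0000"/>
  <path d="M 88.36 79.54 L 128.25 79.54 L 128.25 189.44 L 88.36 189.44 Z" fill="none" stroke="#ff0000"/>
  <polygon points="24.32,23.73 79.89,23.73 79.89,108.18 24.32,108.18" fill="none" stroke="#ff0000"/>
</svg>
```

1 u = 1 mm; y_m = 269.73 − y.

[1] `<path>` open polyline, #ff0000→cut S956 F936: (56.87,227.03) → (94.60,63.90) → (117.06,115.82) → (94.11,63.83) → (166.01,244.27) → (108.81,116.87)

[2] `<path>` rectangle, #ff0000→cut S956 F936: (88.36,190.19) → (128.25,190.19) → (128.25,80.29) → (88.36,80.29) → (88.36,190.19) (closed)

[3] `<polygon>` rectangle, #ff0000→cut S956 F936: (24.32,246.00) → (79.89,246.00) → (79.89,161.55) → (24.32,161.55) → (24.32,246.00) (closed)

G21
G90
G00 X56.87 Y227.03
M3 S956
G1 X94.60 Y63.90 F936
G1 X117.06 Y115.82
G1 X94.11 Y63.83
G1 X166.01 Y244.27
G1 X108.81 Y116.87
M5
G00 X88.36 Y190.19
M3 S956
G1 X128.25 Y190.19 F936
G1 X128.25 Y80.29
G1 X88.36 Y80.29
G1 X88.36 Y190.19
M5
G00 X24.32 Y246.00
M3 S956
G1 X79.89 Y246.00 F936
G1 X79.89 Y161.55
G1 X24.32 Y161.55
G1 X24.32 Y246.00
M5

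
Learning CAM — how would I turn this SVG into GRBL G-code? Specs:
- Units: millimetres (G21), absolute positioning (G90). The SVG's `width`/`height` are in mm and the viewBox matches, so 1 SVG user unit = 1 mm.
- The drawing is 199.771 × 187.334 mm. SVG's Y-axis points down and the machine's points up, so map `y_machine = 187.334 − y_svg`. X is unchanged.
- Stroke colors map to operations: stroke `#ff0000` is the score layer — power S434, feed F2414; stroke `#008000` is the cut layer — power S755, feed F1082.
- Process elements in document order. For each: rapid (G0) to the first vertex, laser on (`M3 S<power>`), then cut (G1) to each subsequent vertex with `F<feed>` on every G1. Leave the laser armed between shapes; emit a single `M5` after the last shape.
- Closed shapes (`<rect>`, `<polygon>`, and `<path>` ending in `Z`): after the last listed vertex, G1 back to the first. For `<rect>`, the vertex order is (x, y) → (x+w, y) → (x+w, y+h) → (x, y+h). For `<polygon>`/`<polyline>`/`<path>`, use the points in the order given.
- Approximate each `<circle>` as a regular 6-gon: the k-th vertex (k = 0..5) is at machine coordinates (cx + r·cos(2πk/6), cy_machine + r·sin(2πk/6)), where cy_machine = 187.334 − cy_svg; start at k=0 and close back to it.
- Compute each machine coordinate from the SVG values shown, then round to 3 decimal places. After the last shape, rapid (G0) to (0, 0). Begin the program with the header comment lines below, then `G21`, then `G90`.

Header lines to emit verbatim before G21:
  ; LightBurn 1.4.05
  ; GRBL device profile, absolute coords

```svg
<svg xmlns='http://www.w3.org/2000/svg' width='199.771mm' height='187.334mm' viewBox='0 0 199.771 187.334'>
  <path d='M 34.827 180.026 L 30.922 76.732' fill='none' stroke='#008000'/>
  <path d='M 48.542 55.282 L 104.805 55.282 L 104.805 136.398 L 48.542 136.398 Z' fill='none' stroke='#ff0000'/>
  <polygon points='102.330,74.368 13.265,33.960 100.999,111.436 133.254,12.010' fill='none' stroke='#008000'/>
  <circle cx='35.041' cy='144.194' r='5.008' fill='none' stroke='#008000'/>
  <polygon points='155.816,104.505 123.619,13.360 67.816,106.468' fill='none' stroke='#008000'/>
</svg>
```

Since the viewBox matches the mm dimensions, user units are millimetres directly. The only transform is the Y-flip y_m = 187.334 − y_svg.

Shape 1 is a line segment drawn with `<path>`. Its stroke #008000 means cut at S755, F1082. After flipping Y the toolpath is (34.827,7.308) → (30.922,110.602).

Shape 2 is a rectangle drawn with `<path>`. Its stroke #ff0000 means score at S434, F2414. After flipping Y the toolpath is (48.542,132.052) → (104.805,132.052) → (104.805,50.936) → (48.542,50.936) → (48.542,132.052), returning to the start.

Shape 3 is a closed polygon drawn with `<polygon>`. Its stroke #008000 means cut at S755, F1082. After flipping Y the toolpath is (102.330,112.966) → (13.265,153.374) → (100.999,75.898) → (133.254,175.324) → (102.330,112.966), returning to the start.

Shape 4 is a circle drawn with `<circle>`. Its stroke #008000 means cut at S755, F1082. After flipping Y the toolpath is (40.049,43.140) → (37.545,47.477) → (32.537,47.477) → (30.033,43.140) → (32.537,38.803) → (37.545,38.803) → (40.049,43.140), returning to the start.

Shape 5 is a closed polygon drawn with `<polygon>`. Its stroke #008000 means cut at S755, F1082. After flipping Y the toolpath is (155.816,82.829) → (123.619,173.974) → (67.816,80.866) → (155.816,82.829), returning to the start.

; LightBurn 1.4.05
; GRBL device profile, absolute coords
G21
G90
G0 X34.827 Y7.308
M3 S755
G1 X30.922 Y110.602 F1082
G0 X48.542 Y132.052
M3 S434
G1 X104.805 Y132.052 F2414
G1 X104.805 Y50.936 F2414
G1 X48.542 Y50.936 F2414
G1 X48.542 Y132.052 F2414
G0 X102.330 Y112.966
M3 S755
G1 X13.265 Y153.374 F1082
G1 X100.999 Y75.898 F1082
G1 X133.254 Y175.324 F1082
G1 X102.330 Y112.966 F1082
G0 X40.049 Y43.140
M3 S755
G1 X37.545 Y47.477 F1082
G1 X32.537 Y47.477 F1082
G1 X30.033 Y43.140 F1082
G1 X32.537 Y38.803 F1082
G1 X37.545 Y38.803 F1082
G1 X40.049 Y43.140 F1082
G0 X155.816 Y82.829
M3 S755
G1 X123.619 Y173.974 F1082
G1 X67.816 Y80.866 F1082
G1 X155.816 Y82.829 F1082
M5
G0 X0.000 Y0.000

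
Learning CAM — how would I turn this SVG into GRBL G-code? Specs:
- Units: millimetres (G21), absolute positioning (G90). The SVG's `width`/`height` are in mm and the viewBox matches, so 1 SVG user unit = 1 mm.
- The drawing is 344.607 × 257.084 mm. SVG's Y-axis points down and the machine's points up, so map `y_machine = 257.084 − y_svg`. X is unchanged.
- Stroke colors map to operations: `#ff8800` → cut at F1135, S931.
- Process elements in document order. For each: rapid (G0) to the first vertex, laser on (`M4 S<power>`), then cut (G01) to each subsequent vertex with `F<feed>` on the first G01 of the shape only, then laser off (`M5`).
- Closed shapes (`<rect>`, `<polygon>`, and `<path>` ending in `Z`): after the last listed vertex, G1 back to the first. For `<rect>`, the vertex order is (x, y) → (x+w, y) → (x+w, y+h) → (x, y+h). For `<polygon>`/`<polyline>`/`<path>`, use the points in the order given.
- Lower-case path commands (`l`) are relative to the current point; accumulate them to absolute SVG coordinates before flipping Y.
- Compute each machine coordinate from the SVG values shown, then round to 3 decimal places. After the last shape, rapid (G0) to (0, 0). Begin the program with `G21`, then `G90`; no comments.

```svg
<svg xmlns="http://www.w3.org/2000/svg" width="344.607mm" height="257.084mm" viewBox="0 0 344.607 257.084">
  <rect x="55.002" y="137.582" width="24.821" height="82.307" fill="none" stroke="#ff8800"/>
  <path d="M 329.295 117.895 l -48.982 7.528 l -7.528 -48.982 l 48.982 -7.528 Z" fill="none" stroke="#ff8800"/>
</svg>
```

viewBox `0 0 344.607 257.084` with mm width/height → 1 unit = 1 mm. Flip: y_m = 257.084 − y_svg.

**Shape 1** — `<rect>` rectangle, stroke `#ff8800` → cut (S931, F1135). Machine vertices: (55.002,119.502) → (79.823,119.502) → (79.823,37.195) → (55.002,37.195) → (55.002,119.502). Closed: final G1 returns to the first vertex.

**Shape 2** — `<path>` regular polygon, stroke `#ff8800` → cut (S931, F1135). Machine vertices: (329.295,139.189) → (280.313,131.661) → (272.785,180.643) → (321.767,188.171) → (329.295,139.189). Closed: final G1 returns to the first vertex.

G21
G90
G0 X55.002 Y119.502
M4 S931
G01 X79.823 Y119.502 F1135
G01 X79.823 Y37.195
G01 X55.002 Y37.195
G01 X55.002 Y119.502
M5
G0 X329.295 Y139.189
M4 S931
G01 X280.313 Y131.661 F1135
G01 X272.785 Y180.643
G01 X321.767 Y188.171
G01 X329.295 Y139.189
M5
G0 X0.000 Y0.000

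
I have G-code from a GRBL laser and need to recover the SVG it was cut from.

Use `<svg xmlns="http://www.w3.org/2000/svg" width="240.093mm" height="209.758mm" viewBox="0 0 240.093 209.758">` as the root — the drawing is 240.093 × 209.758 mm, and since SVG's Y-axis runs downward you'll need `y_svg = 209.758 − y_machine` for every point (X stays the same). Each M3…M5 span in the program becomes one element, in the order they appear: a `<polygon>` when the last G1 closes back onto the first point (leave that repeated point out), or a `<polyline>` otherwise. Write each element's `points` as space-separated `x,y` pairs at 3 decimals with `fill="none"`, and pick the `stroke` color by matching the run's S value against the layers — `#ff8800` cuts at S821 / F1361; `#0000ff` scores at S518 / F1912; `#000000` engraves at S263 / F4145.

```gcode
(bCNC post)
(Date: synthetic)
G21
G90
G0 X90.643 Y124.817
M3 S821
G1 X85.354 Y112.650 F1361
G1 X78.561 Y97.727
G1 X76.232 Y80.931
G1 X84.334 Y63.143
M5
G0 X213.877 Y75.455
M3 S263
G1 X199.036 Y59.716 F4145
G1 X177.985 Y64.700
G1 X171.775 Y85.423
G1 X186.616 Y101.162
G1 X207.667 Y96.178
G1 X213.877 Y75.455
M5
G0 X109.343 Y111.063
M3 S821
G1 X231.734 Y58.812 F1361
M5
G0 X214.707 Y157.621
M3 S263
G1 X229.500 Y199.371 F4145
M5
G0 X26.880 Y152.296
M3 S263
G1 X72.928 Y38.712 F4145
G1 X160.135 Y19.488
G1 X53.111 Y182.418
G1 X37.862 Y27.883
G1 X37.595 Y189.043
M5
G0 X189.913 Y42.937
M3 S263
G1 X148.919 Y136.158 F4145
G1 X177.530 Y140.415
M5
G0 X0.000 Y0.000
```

Machine Y-up, SVG Y-down with viewBox height 209.758, so y_svg = 209.758 − y_machine; X carries over.

Run 1: S821 ⇒ cut layer `#ff8800`. The run is open, so emit a `<polyline>` with points (Y-flipped): 90.643,84.941 85.354,97.108 78.561,112.031 76.232,128.827 84.334,146.615.

Run 2: power S263 maps to stroke `#000000` (engrave). The run returns to its start, so emit a `<polygon>` with points (Y-flipped): 213.877,134.303 199.036,150.042 177.985,145.058 171.775,124.335 186.616,108.596 207.667,113.580.

Run 3: the run's S821 means `#ff8800` (cut). The run is open, so emit a `<polyline>` with points (Y-flipped): 109.343,98.695 231.734,150.946.

Run 4: the run's S263 means `#000000` (engrave). The run is open, so emit a `<polyline>` with points (Y-flipped): 214.707,52.137 229.500,10.387.

Run 5: power S263 maps to stroke `#000000` (engrave). The run is open, so emit a `<polyline>` with points (Y-flipped): 26.880,57.462 72.928,171.046 160.135,190.270 53.111,27.340 37.862,181.875 37.595,20.715.

Run 6: S263 ⇒ engrave layer `#000000`. The run is open, so emit a `<polyline>` with points (Y-flipped): 189.913,166.821 148.919,73.600 177.530,69.343.

<svg xmlns="http://www.w3.org/2000/svg" width="240.093mm" height="209.758mm" viewBox="0 0 240.093 209.758">
  <polyline points="90.643,84.941 85.354,97.108 78.561,112.031 76.232,128.827 84.334,146.615" fill="none" stroke="#ff8800"/>
  <polygon points="213.877,134.303 199.036,150.042 177.985,145.058 171.775,124.335 186.616,108.596 207.667,113.580" fill="none" stroke="#000000"/>
  <polyline points="109.343,98.695 231.734,150.946" fill="none" stroke="#ff8800"/>
  <polyline points="214.707,52.137 229.500,10.387" fill="none" stroke="#000000"/>
  <polyline points="26.880,57.462 72.928,171.046 160.135,190.270 53.111,27.340 37.862,181.875 37.595,20.715" fill="none" stroke="#000000"/>
  <polyline points="189.913,166.821 148.919,73.600 177.530,69.343" fill="none" stroke="#000000"/>
</svg>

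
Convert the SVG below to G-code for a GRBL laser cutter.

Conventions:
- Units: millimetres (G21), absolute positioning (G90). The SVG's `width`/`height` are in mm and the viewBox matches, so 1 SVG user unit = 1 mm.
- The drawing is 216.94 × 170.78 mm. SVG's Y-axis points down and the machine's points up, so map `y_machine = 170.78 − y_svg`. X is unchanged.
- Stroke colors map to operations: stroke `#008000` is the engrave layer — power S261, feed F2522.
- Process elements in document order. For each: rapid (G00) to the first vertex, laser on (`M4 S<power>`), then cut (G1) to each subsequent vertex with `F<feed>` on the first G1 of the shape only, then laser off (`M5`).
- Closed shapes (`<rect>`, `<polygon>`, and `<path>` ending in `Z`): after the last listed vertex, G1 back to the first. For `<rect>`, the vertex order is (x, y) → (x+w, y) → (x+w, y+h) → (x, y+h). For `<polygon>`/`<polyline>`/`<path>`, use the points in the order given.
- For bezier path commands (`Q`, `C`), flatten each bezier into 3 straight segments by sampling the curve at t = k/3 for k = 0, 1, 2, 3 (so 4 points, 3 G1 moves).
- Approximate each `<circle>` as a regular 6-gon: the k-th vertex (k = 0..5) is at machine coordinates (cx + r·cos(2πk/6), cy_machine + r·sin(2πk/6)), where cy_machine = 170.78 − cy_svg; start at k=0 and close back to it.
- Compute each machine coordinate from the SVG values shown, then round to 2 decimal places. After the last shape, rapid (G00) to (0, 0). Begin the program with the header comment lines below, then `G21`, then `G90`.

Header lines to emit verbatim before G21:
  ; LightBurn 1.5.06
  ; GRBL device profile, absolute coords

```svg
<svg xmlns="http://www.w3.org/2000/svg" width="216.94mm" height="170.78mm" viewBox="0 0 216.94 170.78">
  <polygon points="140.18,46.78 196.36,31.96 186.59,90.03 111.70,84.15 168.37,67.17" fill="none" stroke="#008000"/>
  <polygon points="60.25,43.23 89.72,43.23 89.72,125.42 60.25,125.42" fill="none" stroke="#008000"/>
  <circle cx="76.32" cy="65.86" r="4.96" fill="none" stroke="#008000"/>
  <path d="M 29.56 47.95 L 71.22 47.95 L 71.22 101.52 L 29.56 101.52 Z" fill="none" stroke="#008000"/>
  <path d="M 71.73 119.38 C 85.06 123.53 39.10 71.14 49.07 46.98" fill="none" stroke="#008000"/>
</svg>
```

1 u = 1 mm; y_m = 170.78 − y.

[1] `<polygon>` closed polygon, #008000→engrave S261 F2522: (140.18,124.00) → (196.36,138.82) → (186.59,80.75) → (111.70,86.63) → (168.37,103.61) → (140.18,124.00) (closed)

[2] `<polygon>` rectangle, #008000→engrave S261 F2522: (60.25,127.55) → (89.72,127.55) → (89.72,45.36) → (60.25,45.36) → (60.25,127.55) (closed)

[3] `<circle>` circle, #008000→engrave S261 F2522: (81.28,104.92) → (78.80,109.22) → (73.84,109.22) → (71.36,104.92) → (73.84,100.62) → (78.80,100.62) → (81.28,104.92) (closed)

[4] `<path>` rectangle, #008000→engrave S261 F2522: (29.56,122.83) → (71.22,122.83) → (71.22,69.26) → (29.56,69.26) → (29.56,122.83) (closed)

[5] `<path>` cubic bezier, #008000→engrave S261 F2522: (71.73,51.40) → (69.56,62.96) → (53.48,93.37) → (49.07,123.80)

; LightBurn 1.5.06
; GRBL device profile, absolute coords
G21
G90
G00 X140.18 Y124.00
M4 S261
G1 X196.36 Y138.82 F2522
G1 X186.59 Y80.75
G1 X111.70 Y86.63
G1 X168.37 Y103.61
G1 X140.18 Y124.00
M5
G00 X60.25 Y127.55
M4 S261
G1 X89.72 Y127.55 F2522
G1 X89.72 Y45.36
G1 X60.25 Y45.36
G1 X60.25 Y127.55
M5
G00 X81.28 Y104.92
M4 S261
G1 X78.80 Y109.22 F2522
G1 X73.84 Y109.22
G1 X71.36 Y104.92
G1 X73.84 Y100.62
G1 X78.80 Y100.62
G1 X81.28 Y104.92
M5
G00 X29.56 Y122.83
M4 S261
G1 X71.22 Y122.83 F2522
G1 X71.22 Y69.26
G1 X29.56 Y69.26
G1 X29.56 Y122.83
M5
G00 X71.73 Y51.40
M4 S261
G1 X69.56 Y62.96 F2522
G1 X53.48 Y93.37
G1 X49.07 Y123.80
M5
G00 X0.00 Y0.00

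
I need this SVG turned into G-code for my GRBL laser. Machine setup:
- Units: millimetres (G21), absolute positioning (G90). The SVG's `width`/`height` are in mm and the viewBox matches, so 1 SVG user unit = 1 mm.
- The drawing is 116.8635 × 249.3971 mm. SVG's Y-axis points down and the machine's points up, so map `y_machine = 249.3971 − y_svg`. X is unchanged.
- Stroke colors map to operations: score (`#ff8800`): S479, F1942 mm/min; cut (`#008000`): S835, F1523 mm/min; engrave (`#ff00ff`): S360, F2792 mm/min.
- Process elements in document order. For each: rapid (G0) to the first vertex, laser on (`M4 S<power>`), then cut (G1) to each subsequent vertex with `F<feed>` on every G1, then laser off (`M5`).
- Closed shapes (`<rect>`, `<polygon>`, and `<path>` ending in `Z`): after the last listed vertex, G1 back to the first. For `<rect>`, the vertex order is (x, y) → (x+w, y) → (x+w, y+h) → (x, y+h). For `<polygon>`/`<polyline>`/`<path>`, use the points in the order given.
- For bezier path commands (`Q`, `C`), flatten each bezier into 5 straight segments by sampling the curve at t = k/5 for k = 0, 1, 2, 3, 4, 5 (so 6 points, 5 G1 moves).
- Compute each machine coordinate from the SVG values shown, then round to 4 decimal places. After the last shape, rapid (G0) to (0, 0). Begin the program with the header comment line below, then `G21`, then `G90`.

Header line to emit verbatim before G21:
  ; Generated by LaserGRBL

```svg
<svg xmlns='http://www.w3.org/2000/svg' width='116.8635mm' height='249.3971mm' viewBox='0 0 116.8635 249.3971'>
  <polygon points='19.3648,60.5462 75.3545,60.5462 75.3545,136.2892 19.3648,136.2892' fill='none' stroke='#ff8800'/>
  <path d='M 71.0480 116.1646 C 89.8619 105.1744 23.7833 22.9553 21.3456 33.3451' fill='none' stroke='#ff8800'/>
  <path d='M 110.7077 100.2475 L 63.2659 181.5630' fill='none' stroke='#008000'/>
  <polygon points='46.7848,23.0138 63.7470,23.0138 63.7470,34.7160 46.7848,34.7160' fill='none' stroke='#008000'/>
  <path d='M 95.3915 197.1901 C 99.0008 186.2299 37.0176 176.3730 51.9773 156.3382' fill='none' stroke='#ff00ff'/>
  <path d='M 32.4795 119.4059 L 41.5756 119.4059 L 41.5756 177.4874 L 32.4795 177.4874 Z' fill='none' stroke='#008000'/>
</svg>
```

Since the viewBox matches the mm dimensions, user units are millimetres directly. The only transform is the Y-flip y_m = 249.3971 − y_svg.

Shape 1 is a rectangle drawn with `<polygon>`. Its stroke #ff8800 means score at S479, F1942. After flipping Y the toolpath is (19.3648,188.8509) → (75.3545,188.8509) → (75.3545,113.1079) → (19.3648,113.1079) → (19.3648,188.8509), returning to the start.

Shape 2 is a cubic bezier drawn with `<path>`. Its stroke #ff8800 means score at S479, F1942. After flipping Y the toolpath is (71.0480,133.2325) → (73.3375,147.0634) → (62.3824,170.1250) → (45.3123,194.5531) → (29.2569,212.4835) → (21.3456,216.0520).

Shape 3 is a line segment drawn with `<path>`. Its stroke #008000 means cut at S835, F1523. After flipping Y the toolpath is (110.7077,149.1496) → (63.2659,67.8341).

Shape 4 is a rectangle drawn with `<polygon>`. Its stroke #008000 means cut at S835, F1523. After flipping Y the toolpath is (46.7848,226.3833) → (63.7470,226.3833) → (63.7470,214.6811) → (46.7848,214.6811) → (46.7848,226.3833), returning to the start.

Shape 5 is a cubic bezier drawn with `<path>`. Its stroke #ff00ff means engrave at S360, F2792. After flipping Y the toolpath is (95.3915,52.2070) → (90.8263,58.7410) → (77.3605,65.5517) → (61.8360,73.1805) → (51.0943,82.1691) → (51.9773,93.0589).

Shape 6 is a rectangle drawn with `<path>`. Its stroke #008000 means cut at S835, F1523. After flipping Y the toolpath is (32.4795,129.9912) → (41.5756,129.9912) → (41.5756,71.9097) → (32.4795,71.9097) → (32.4795,129.9912), returning to the start.

; Generated by LaserGRBL
G21
G90
G0 X19.3648 Y188.8509
M4 S479
G1 X75.3545 Y188.8509 F1942
G1 X75.3545 Y113.1079 F1942
G1 X19.3648 Y113.1079 F1942
G1 X19.3648 Y188.8509 F1942
M5
G0 X71.0480 Y133.2325
M4 S479
G1 X73.3375 Y147.0634 F1942
G1 X62.3824 Y170.1250 F1942
G1 X45.3123 Y194.5531 F1942
G1 X29.2569 Y212.4835 F1942
G1 X21.3456 Y216.0520 F1942
M5
G0 X110.7077 Y149.1496
M4 S835
G1 X63.2659 Y67.8341 F1523
M5
G0 X46.7848 Y226.3833
M4 S835
G1 X63.7470 Y226.3833 F1523
G1 X63.7470 Y214.6811 F1523
G1 X46.7848 Y214.6811 F1523
G1 X46.7848 Y226.3833 F1523
M5
G0 X95.3915 Y52.2070
M4 S360
G1 X90.8263 Y58.7410 F2792
G1 X77.3605 Y65.5517 F2792
G1 X61.8360 Y73.1805 F2792
G1 X51.0943 Y82.1691 F2792
G1 X51.9773 Y93.0589 F2792
M5
G0 X32.4795 Y129.9912
M4 S835
G1 X41.5756 Y129.9912 F1523
G1 X41.5756 Y71.9097 F1523
G1 X32.4795 Y71.9097 F1523
G1 X32.4795 Y129.9912 F1523
M5
G0 X0.0000 Y0.0000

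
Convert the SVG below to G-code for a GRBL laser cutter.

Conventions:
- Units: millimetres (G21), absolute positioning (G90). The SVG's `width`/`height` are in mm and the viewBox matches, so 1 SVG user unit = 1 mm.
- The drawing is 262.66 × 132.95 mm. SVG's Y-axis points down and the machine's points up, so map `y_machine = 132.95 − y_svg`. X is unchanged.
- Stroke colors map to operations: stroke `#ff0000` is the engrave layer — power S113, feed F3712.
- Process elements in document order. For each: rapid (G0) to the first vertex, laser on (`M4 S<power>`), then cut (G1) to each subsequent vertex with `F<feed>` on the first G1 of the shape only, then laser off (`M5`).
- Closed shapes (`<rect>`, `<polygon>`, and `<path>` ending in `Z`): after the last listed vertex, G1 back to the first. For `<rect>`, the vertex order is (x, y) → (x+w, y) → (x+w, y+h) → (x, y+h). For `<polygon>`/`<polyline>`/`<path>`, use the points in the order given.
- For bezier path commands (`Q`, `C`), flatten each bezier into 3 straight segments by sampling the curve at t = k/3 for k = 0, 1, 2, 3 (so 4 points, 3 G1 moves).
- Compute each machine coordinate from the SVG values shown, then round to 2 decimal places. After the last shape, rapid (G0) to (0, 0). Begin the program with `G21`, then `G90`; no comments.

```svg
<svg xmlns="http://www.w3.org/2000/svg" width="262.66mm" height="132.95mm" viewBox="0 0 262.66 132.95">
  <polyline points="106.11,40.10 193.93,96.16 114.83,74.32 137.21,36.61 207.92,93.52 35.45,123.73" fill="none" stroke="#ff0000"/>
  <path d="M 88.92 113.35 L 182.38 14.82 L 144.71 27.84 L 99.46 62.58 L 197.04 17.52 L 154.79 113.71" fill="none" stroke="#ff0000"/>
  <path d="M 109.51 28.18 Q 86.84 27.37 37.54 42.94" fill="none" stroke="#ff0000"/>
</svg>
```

G21
G90
G0 X106.11 Y92.85
M4 S113
G1 X193.93 Y36.79 F3712
G1 X114.83 Y58.63
G1 X137.21 Y96.34
G1 X207.92 Y39.43
G1 X35.45 Y9.22
M5
G0 X88.92 Y19.60
M4 S113
G1 X182.38 Y118.13 F3712
G1 X144.71 Y105.11
G1 X99.46 Y70.37
G1 X197.04 Y115.43
G1 X154.79 Y19.24
M5
G0 X109.51 Y104.77
M4 S113
G1 X91.44 Y103.49 F3712
G1 X67.45 Y98.57
G1 X37.54 Y90.01
M5
G0 X0.00 Y0.00

1 u = 1 mm; y_m = 132.95 − y.

[1] `<polyline>` open polyline, #ff0000→engrave S113 F3712: (106.11,92.85) → (193.93,36.79) → (114.83,58.63) → (137.21,96.34) → (207.92,39.43) → (35.45,9.22)

[2] `<path>` open polyline, #ff0000→engrave S113 F3712: (88.92,19.60) → (182.38,118.13) → (144.71,105.11) → (99.46,70.37) → (197.04,115.43) → (154.79,19.24)

[3] `<path>` quadratic bezier, #ff0000→engrave S113 F3712: (109.51,104.77) → (91.44,103.49) → (67.45,98.57) → (37.54,90.01)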